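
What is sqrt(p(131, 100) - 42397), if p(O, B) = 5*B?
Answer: I*sqrt(41897) ≈ 204.69*I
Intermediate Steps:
sqrt(p(131, 100) - 42397) = sqrt(5*100 - 42397) = sqrt(500 - 42397) = sqrt(-41897) = I*sqrt(41897)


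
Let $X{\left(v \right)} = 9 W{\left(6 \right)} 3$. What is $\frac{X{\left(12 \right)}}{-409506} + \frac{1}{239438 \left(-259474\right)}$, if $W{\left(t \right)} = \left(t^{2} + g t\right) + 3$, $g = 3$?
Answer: $- \frac{15935815552729}{4240293733454612} \approx -0.0037582$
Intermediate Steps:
$W{\left(t \right)} = 3 + t^{2} + 3 t$ ($W{\left(t \right)} = \left(t^{2} + 3 t\right) + 3 = 3 + t^{2} + 3 t$)
$X{\left(v \right)} = 1539$ ($X{\left(v \right)} = 9 \left(3 + 6^{2} + 3 \cdot 6\right) 3 = 9 \left(3 + 36 + 18\right) 3 = 9 \cdot 57 \cdot 3 = 513 \cdot 3 = 1539$)
$\frac{X{\left(12 \right)}}{-409506} + \frac{1}{239438 \left(-259474\right)} = \frac{1539}{-409506} + \frac{1}{239438 \left(-259474\right)} = 1539 \left(- \frac{1}{409506}\right) + \frac{1}{239438} \left(- \frac{1}{259474}\right) = - \frac{513}{136502} - \frac{1}{62127935612} = - \frac{15935815552729}{4240293733454612}$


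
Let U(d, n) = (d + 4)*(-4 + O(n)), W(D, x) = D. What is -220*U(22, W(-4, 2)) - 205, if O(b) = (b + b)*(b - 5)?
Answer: -389165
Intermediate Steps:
O(b) = 2*b*(-5 + b) (O(b) = (2*b)*(-5 + b) = 2*b*(-5 + b))
U(d, n) = (-4 + 2*n*(-5 + n))*(4 + d) (U(d, n) = (d + 4)*(-4 + 2*n*(-5 + n)) = (4 + d)*(-4 + 2*n*(-5 + n)) = (-4 + 2*n*(-5 + n))*(4 + d))
-220*U(22, W(-4, 2)) - 205 = -220*(-16 - 4*22 + 8*(-4)*(-5 - 4) + 2*22*(-4)*(-5 - 4)) - 205 = -220*(-16 - 88 + 8*(-4)*(-9) + 2*22*(-4)*(-9)) - 205 = -220*(-16 - 88 + 288 + 1584) - 205 = -220*1768 - 205 = -388960 - 205 = -389165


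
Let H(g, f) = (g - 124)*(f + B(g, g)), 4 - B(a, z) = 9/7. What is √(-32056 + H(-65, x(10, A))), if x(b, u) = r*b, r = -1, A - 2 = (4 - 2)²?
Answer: I*√30679 ≈ 175.15*I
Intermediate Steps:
B(a, z) = 19/7 (B(a, z) = 4 - 9/7 = 19/7)
A = 6 (A = 2 + (4 - 2)² = 2 + 2² = 2 + 4 = 6)
x(b, u) = -b
H(g, f) = (-124 + g)*(19/7 + f) (H(g, f) = (g - 124)*(f + 19/7) = (-124 + g)*(19/7 + f))
√(-32056 + H(-65, x(10, A))) = √(-32056 + (-2356/7 - (-124)*10 + (19/7)*(-65) - 1*10*(-65))) = √(-32056 + (-2356/7 - 124*(-10) - 1235/7 - 10*(-65))) = √(-32056 + (-2356/7 + 1240 - 1235/7 + 650)) = √(-32056 + 1377) = √(-30679) = I*√30679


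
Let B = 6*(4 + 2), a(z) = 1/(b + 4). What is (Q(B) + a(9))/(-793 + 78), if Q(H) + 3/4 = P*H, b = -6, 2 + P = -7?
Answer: 1301/2860 ≈ 0.45490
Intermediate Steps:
P = -9 (P = -2 - 7 = -9)
a(z) = -½ (a(z) = 1/(-6 + 4) = 1/(-2) = -½)
B = 36 (B = 6*6 = 36)
Q(H) = -¾ - 9*H
(Q(B) + a(9))/(-793 + 78) = ((-¾ - 9*36) - ½)/(-793 + 78) = ((-¾ - 324) - ½)/(-715) = (-1299/4 - ½)*(-1/715) = -1301/4*(-1/715) = 1301/2860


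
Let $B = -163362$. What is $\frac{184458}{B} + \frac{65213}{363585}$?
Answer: $- \frac{9402139304}{9899328795} \approx -0.94978$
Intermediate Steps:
$\frac{184458}{B} + \frac{65213}{363585} = \frac{184458}{-163362} + \frac{65213}{363585} = 184458 \left(- \frac{1}{163362}\right) + 65213 \cdot \frac{1}{363585} = - \frac{30743}{27227} + \frac{65213}{363585} = - \frac{9402139304}{9899328795}$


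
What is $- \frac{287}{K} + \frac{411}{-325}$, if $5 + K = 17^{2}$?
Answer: $- \frac{209999}{92300} \approx -2.2752$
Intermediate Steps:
$K = 284$ ($K = -5 + 17^{2} = -5 + 289 = 284$)
$- \frac{287}{K} + \frac{411}{-325} = - \frac{287}{284} + \frac{411}{-325} = \left(-287\right) \frac{1}{284} + 411 \left(- \frac{1}{325}\right) = - \frac{287}{284} - \frac{411}{325} = - \frac{209999}{92300}$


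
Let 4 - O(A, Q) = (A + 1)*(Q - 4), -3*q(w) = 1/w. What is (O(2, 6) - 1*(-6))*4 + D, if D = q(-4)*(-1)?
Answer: 191/12 ≈ 15.917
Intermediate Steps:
q(w) = -1/(3*w)
D = -1/12 (D = -1/3/(-4)*(-1) = -1/3*(-1/4)*(-1) = (1/12)*(-1) = -1/12 ≈ -0.083333)
O(A, Q) = 4 - (1 + A)*(-4 + Q) (O(A, Q) = 4 - (A + 1)*(Q - 4) = 4 - (1 + A)*(-4 + Q))
(O(2, 6) - 1*(-6))*4 + D = ((8 - 1*6 + 4*2 - 1*2*6) - 1*(-6))*4 - 1/12 = ((8 - 6 + 8 - 12) + 6)*4 - 1/12 = (-2 + 6)*4 - 1/12 = 4*4 - 1/12 = 16 - 1/12 = 191/12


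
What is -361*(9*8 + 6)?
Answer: -28158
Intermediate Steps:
-361*(9*8 + 6) = -361*(72 + 6) = -361*78 = -28158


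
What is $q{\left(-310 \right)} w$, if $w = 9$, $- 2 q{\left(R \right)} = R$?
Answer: $1395$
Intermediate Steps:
$q{\left(R \right)} = - \frac{R}{2}$
$q{\left(-310 \right)} w = \left(- \frac{1}{2}\right) \left(-310\right) 9 = 155 \cdot 9 = 1395$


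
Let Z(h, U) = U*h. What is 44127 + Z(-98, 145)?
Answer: 29917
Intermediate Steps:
44127 + Z(-98, 145) = 44127 + 145*(-98) = 44127 - 14210 = 29917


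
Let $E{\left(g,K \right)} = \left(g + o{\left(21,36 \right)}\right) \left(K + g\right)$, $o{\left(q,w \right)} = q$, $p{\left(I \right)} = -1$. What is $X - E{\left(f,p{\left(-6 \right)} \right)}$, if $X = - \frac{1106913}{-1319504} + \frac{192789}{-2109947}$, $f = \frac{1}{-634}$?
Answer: $\frac{6093121834512928855}{279769767463374832} \approx 21.779$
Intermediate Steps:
$f = - \frac{1}{634} \approx -0.0015773$
$E{\left(g,K \right)} = \left(21 + g\right) \left(K + g\right)$ ($E{\left(g,K \right)} = \left(g + 21\right) \left(K + g\right) = \left(21 + g\right) \left(K + g\right)$)
$X = \frac{2081141906955}{2784083506288}$ ($X = \left(-1106913\right) \left(- \frac{1}{1319504}\right) + 192789 \left(- \frac{1}{2109947}\right) = \frac{1106913}{1319504} - \frac{192789}{2109947} = \frac{2081141906955}{2784083506288} \approx 0.74751$)
$X - E{\left(f,p{\left(-6 \right)} \right)} = \frac{2081141906955}{2784083506288} - \left(\left(- \frac{1}{634}\right)^{2} + 21 \left(-1\right) + 21 \left(- \frac{1}{634}\right) - - \frac{1}{634}\right) = \frac{2081141906955}{2784083506288} - \left(\frac{1}{401956} - 21 - \frac{21}{634} + \frac{1}{634}\right) = \frac{2081141906955}{2784083506288} - - \frac{8453755}{401956} = \frac{2081141906955}{2784083506288} + \frac{8453755}{401956} = \frac{6093121834512928855}{279769767463374832}$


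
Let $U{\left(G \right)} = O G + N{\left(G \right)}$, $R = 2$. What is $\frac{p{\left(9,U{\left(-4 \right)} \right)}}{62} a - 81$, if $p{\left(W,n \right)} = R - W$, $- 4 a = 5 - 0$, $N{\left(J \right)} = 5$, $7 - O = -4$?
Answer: $- \frac{20053}{248} \approx -80.859$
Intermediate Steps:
$O = 11$ ($O = 7 - -4 = 7 + 4 = 11$)
$a = - \frac{5}{4}$ ($a = - \frac{5 - 0}{4} = - \frac{5 + 0}{4} = \left(- \frac{1}{4}\right) 5 = - \frac{5}{4} \approx -1.25$)
$U{\left(G \right)} = 5 + 11 G$ ($U{\left(G \right)} = 11 G + 5 = 5 + 11 G$)
$p{\left(W,n \right)} = 2 - W$
$\frac{p{\left(9,U{\left(-4 \right)} \right)}}{62} a - 81 = \frac{2 - 9}{62} \left(- \frac{5}{4}\right) - 81 = \left(2 - 9\right) \frac{1}{62} \left(- \frac{5}{4}\right) - 81 = \left(-7\right) \frac{1}{62} \left(- \frac{5}{4}\right) - 81 = \left(- \frac{7}{62}\right) \left(- \frac{5}{4}\right) - 81 = \frac{35}{248} - 81 = - \frac{20053}{248}$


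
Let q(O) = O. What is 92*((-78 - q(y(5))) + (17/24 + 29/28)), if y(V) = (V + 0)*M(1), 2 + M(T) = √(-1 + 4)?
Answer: -256013/42 - 460*√3 ≈ -6892.3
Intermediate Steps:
M(T) = -2 + √3 (M(T) = -2 + √(-1 + 4) = -2 + √3)
y(V) = V*(-2 + √3) (y(V) = (V + 0)*(-2 + √3) = V*(-2 + √3))
92*((-78 - q(y(5))) + (17/24 + 29/28)) = 92*((-78 - 5*(-2 + √3)) + (17/24 + 29/28)) = 92*((-78 - (-10 + 5*√3)) + (17*(1/24) + 29*(1/28))) = 92*((-78 + (10 - 5*√3)) + (17/24 + 29/28)) = 92*((-68 - 5*√3) + 293/168) = 92*(-11131/168 - 5*√3) = -256013/42 - 460*√3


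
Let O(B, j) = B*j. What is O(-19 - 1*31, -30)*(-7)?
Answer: -10500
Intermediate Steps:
O(-19 - 1*31, -30)*(-7) = ((-19 - 1*31)*(-30))*(-7) = ((-19 - 31)*(-30))*(-7) = -50*(-30)*(-7) = 1500*(-7) = -10500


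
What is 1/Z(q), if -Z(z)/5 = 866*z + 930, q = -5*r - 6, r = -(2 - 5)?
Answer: 1/86280 ≈ 1.1590e-5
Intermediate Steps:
r = 3 (r = -1*(-3) = 3)
q = -21 (q = -5*3 - 6 = -15 - 6 = -21)
Z(z) = -4650 - 4330*z (Z(z) = -5*(866*z + 930) = -5*(930 + 866*z) = -4650 - 4330*z)
1/Z(q) = 1/(-4650 - 4330*(-21)) = 1/(-4650 + 90930) = 1/86280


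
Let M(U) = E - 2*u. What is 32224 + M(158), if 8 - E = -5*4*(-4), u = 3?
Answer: 32146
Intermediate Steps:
E = -72 (E = 8 - (-5*4)*(-4) = 8 - (-20)*(-4) = 8 - 1*80 = 8 - 80 = -72)
M(U) = -78 (M(U) = -72 - 2*3 = -72 - 6 = -78)
32224 + M(158) = 32224 - 78 = 32146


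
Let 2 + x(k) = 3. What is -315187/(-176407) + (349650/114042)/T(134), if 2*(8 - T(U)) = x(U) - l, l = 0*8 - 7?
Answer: 34243155161/13411871396 ≈ 2.5532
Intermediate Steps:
x(k) = 1 (x(k) = -2 + 3 = 1)
l = -7 (l = 0 - 7 = -7)
T(U) = 4 (T(U) = 8 - (1 - 1*(-7))/2 = 8 - (1 + 7)/2 = 8 - ½*8 = 8 - 4 = 4)
-315187/(-176407) + (349650/114042)/T(134) = -315187/(-176407) + (349650/114042)/4 = -315187*(-1/176407) + (349650*(1/114042))*(¼) = 315187/176407 + (58275/19007)*(¼) = 315187/176407 + 58275/76028 = 34243155161/13411871396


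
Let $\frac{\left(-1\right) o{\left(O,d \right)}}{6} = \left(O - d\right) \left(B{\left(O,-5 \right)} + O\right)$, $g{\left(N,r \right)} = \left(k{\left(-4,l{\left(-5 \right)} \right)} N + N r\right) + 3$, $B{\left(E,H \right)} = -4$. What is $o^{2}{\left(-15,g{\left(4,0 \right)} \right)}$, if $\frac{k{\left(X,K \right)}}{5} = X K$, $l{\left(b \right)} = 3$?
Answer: $640494864$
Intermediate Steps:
$k{\left(X,K \right)} = 5 K X$ ($k{\left(X,K \right)} = 5 X K = 5 K X$)
$g{\left(N,r \right)} = 3 - 60 N + N r$ ($g{\left(N,r \right)} = \left(5 \cdot 3 \left(-4\right) N + N r\right) + 3 = \left(- 60 N + N r\right) + 3 = 3 - 60 N + N r$)
$o{\left(O,d \right)} = - 6 \left(-4 + O\right) \left(O - d\right)$ ($o{\left(O,d \right)} = - 6 \left(O - d\right) \left(-4 + O\right) = - 6 \left(-4 + O\right) \left(O - d\right)$)
$o^{2}{\left(-15,g{\left(4,0 \right)} \right)} = \left(- 24 \left(3 - 240 + 4 \cdot 0\right) - 6 \left(-15\right)^{2} + 24 \left(-15\right) + 6 \left(-15\right) \left(3 - 240 + 4 \cdot 0\right)\right)^{2} = \left(- 24 \left(3 - 240 + 0\right) - 1350 - 360 + 6 \left(-15\right) \left(3 - 240 + 0\right)\right)^{2} = \left(\left(-24\right) \left(-237\right) - 1350 - 360 + 6 \left(-15\right) \left(-237\right)\right)^{2} = \left(5688 - 1350 - 360 + 21330\right)^{2} = 25308^{2} = 640494864$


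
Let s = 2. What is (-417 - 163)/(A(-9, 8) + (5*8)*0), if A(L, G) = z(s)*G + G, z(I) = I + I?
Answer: -29/2 ≈ -14.500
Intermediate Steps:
z(I) = 2*I
A(L, G) = 5*G (A(L, G) = (2*2)*G + G = 4*G + G = 5*G)
(-417 - 163)/(A(-9, 8) + (5*8)*0) = (-417 - 163)/(5*8 + (5*8)*0) = -580/(40 + 40*0) = -580/(40 + 0) = -580/40 = -580*1/40 = -29/2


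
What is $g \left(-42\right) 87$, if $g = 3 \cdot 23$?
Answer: $-252126$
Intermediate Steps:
$g = 69$
$g \left(-42\right) 87 = 69 \left(-42\right) 87 = \left(-2898\right) 87 = -252126$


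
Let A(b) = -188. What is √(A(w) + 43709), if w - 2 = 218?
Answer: √43521 ≈ 208.62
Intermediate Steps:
w = 220 (w = 2 + 218 = 220)
√(A(w) + 43709) = √(-188 + 43709) = √43521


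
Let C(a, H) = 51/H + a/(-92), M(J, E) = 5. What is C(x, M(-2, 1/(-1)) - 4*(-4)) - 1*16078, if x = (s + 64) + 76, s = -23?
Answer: -10353487/644 ≈ -16077.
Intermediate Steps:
x = 117 (x = (-23 + 64) + 76 = 41 + 76 = 117)
C(a, H) = 51/H - a/92 (C(a, H) = 51/H + a*(-1/92) = 51/H - a/92)
C(x, M(-2, 1/(-1)) - 4*(-4)) - 1*16078 = (51/(5 - 4*(-4)) - 1/92*117) - 1*16078 = (51/(5 + 16) - 117/92) - 16078 = (51/21 - 117/92) - 16078 = (51*(1/21) - 117/92) - 16078 = (17/7 - 117/92) - 16078 = 745/644 - 16078 = -10353487/644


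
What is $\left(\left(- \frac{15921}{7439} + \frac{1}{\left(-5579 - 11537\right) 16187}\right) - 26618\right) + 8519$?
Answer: $- \frac{37306897640231783}{2061024731788} \approx -18101.0$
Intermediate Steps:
$\left(\left(- \frac{15921}{7439} + \frac{1}{\left(-5579 - 11537\right) 16187}\right) - 26618\right) + 8519 = \left(\left(\left(-15921\right) \frac{1}{7439} + \frac{1}{-17116} \cdot \frac{1}{16187}\right) - 26618\right) + 8519 = \left(\left(- \frac{15921}{7439} - \frac{1}{277056692}\right) - 26618\right) + 8519 = \left(- \frac{4411019600771}{2061024731788} - 26618\right) + 8519 = - \frac{54864767330333755}{2061024731788} + 8519 = - \frac{37306897640231783}{2061024731788}$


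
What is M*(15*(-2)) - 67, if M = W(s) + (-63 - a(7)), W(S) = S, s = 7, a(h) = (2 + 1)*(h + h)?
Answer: 2873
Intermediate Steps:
a(h) = 6*h (a(h) = 3*(2*h) = 6*h)
M = -98 (M = 7 + (-63 - 6*7) = 7 + (-63 - 1*42) = 7 + (-63 - 42) = 7 - 105 = -98)
M*(15*(-2)) - 67 = -1470*(-2) - 67 = -98*(-30) - 67 = 2940 - 67 = 2873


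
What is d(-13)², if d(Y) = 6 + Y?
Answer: 49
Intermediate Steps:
d(-13)² = (6 - 13)² = (-7)² = 49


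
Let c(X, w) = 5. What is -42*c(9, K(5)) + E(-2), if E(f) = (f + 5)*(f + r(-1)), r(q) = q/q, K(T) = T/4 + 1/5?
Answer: -213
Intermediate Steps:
K(T) = 1/5 + T/4 (K(T) = T*(1/4) + 1*(1/5) = T/4 + 1/5 = 1/5 + T/4)
r(q) = 1
E(f) = (1 + f)*(5 + f) (E(f) = (f + 5)*(f + 1) = (5 + f)*(1 + f) = (1 + f)*(5 + f))
-42*c(9, K(5)) + E(-2) = -42*5 + (5 + (-2)**2 + 6*(-2)) = -210 + (5 + 4 - 12) = -210 - 3 = -213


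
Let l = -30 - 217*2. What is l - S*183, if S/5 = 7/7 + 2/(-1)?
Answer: 451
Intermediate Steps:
l = -464 (l = -30 - 31*14 = -30 - 434 = -464)
S = -5 (S = 5*(7/7 + 2/(-1)) = 5*(7*(⅐) + 2*(-1)) = 5*(1 - 2) = 5*(-1) = -5)
l - S*183 = -464 - (-5)*183 = -464 - 1*(-915) = -464 + 915 = 451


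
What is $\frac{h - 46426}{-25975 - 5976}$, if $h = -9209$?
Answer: $\frac{55635}{31951} \approx 1.7413$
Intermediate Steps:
$\frac{h - 46426}{-25975 - 5976} = \frac{-9209 - 46426}{-25975 - 5976} = - \frac{55635}{-31951} = \left(-55635\right) \left(- \frac{1}{31951}\right) = \frac{55635}{31951}$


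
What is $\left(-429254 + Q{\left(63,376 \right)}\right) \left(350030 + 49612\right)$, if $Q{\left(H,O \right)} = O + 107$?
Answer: $-171354899982$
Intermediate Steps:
$Q{\left(H,O \right)} = 107 + O$
$\left(-429254 + Q{\left(63,376 \right)}\right) \left(350030 + 49612\right) = \left(-429254 + \left(107 + 376\right)\right) \left(350030 + 49612\right) = \left(-429254 + 483\right) 399642 = \left(-428771\right) 399642 = -171354899982$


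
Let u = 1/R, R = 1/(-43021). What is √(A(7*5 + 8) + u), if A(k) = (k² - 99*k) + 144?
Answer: I*√45285 ≈ 212.8*I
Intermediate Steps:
A(k) = 144 + k² - 99*k
R = -1/43021 ≈ -2.3244e-5
u = -43021 (u = 1/(-1/43021) = -43021)
√(A(7*5 + 8) + u) = √((144 + (7*5 + 8)² - 99*(7*5 + 8)) - 43021) = √((144 + (35 + 8)² - 99*(35 + 8)) - 43021) = √((144 + 43² - 99*43) - 43021) = √((144 + 1849 - 4257) - 43021) = √(-2264 - 43021) = √(-45285) = I*√45285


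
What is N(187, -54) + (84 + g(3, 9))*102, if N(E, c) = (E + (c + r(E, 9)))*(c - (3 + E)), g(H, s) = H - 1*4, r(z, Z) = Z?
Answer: -26182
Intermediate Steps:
g(H, s) = -4 + H (g(H, s) = H - 4 = -4 + H)
N(E, c) = (-3 + c - E)*(9 + E + c) (N(E, c) = (E + (c + 9))*(c - (3 + E)) = (E + (9 + c))*(c + (-3 - E)) = (9 + E + c)*(-3 + c - E) = (-3 + c - E)*(9 + E + c))
N(187, -54) + (84 + g(3, 9))*102 = (-27 + (-54)² - 1*187² - 12*187 + 6*(-54)) + (84 + (-4 + 3))*102 = (-27 + 2916 - 1*34969 - 2244 - 324) + (84 - 1)*102 = (-27 + 2916 - 34969 - 2244 - 324) + 83*102 = -34648 + 8466 = -26182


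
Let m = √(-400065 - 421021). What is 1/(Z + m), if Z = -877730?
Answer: -62695/55029340999 - I*√821086/770410773986 ≈ -1.1393e-6 - 1.1762e-9*I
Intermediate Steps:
m = I*√821086 (m = √(-821086) = I*√821086 ≈ 906.14*I)
1/(Z + m) = 1/(-877730 + I*√821086)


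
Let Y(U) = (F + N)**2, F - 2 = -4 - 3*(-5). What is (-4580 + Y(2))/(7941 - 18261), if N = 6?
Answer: 4219/10320 ≈ 0.40882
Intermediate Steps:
F = 13 (F = 2 + (-4 - 3*(-5)) = 2 + (-4 + 15) = 2 + 11 = 13)
Y(U) = 361 (Y(U) = (13 + 6)**2 = 19**2 = 361)
(-4580 + Y(2))/(7941 - 18261) = (-4580 + 361)/(7941 - 18261) = -4219/(-10320) = -4219*(-1/10320) = 4219/10320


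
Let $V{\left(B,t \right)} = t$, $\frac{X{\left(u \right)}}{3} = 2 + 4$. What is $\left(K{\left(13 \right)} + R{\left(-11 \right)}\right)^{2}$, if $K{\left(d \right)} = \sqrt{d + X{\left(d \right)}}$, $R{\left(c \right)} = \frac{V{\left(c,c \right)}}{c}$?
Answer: $\left(1 + \sqrt{31}\right)^{2} \approx 43.135$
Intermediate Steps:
$X{\left(u \right)} = 18$ ($X{\left(u \right)} = 3 \left(2 + 4\right) = 3 \cdot 6 = 18$)
$R{\left(c \right)} = 1$ ($R{\left(c \right)} = \frac{c}{c} = 1$)
$K{\left(d \right)} = \sqrt{18 + d}$ ($K{\left(d \right)} = \sqrt{d + 18} = \sqrt{18 + d}$)
$\left(K{\left(13 \right)} + R{\left(-11 \right)}\right)^{2} = \left(\sqrt{18 + 13} + 1\right)^{2} = \left(\sqrt{31} + 1\right)^{2} = \left(1 + \sqrt{31}\right)^{2}$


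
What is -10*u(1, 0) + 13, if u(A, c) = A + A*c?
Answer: 3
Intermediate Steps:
-10*u(1, 0) + 13 = -10*(1 + 0) + 13 = -10 + 13 = 3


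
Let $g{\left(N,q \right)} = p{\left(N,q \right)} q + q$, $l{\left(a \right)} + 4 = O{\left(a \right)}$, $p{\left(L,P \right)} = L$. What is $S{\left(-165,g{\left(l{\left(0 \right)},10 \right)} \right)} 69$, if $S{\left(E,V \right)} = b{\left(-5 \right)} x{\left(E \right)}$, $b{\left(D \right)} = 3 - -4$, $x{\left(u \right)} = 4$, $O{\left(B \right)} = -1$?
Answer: $1932$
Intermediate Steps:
$l{\left(a \right)} = -5$ ($l{\left(a \right)} = -4 - 1 = -5$)
$b{\left(D \right)} = 7$ ($b{\left(D \right)} = 3 + 4 = 7$)
$g{\left(N,q \right)} = q + N q$ ($g{\left(N,q \right)} = N q + q = q + N q$)
$S{\left(E,V \right)} = 28$ ($S{\left(E,V \right)} = 7 \cdot 4 = 28$)
$S{\left(-165,g{\left(l{\left(0 \right)},10 \right)} \right)} 69 = 28 \cdot 69 = 1932$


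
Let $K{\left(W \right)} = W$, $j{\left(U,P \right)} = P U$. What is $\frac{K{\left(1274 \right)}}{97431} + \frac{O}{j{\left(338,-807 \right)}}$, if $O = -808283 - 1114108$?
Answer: $\frac{62549327135}{8858621382} \approx 7.0608$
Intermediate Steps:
$O = -1922391$ ($O = -808283 - 1114108 = -1922391$)
$\frac{K{\left(1274 \right)}}{97431} + \frac{O}{j{\left(338,-807 \right)}} = \frac{1274}{97431} - \frac{1922391}{\left(-807\right) 338} = 1274 \cdot \frac{1}{97431} - \frac{1922391}{-272766} = \frac{1274}{97431} - - \frac{640797}{90922} = \frac{1274}{97431} + \frac{640797}{90922} = \frac{62549327135}{8858621382}$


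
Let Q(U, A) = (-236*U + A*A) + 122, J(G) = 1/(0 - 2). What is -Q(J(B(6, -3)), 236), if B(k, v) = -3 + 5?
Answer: -55936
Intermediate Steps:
B(k, v) = 2
J(G) = -1/2 (J(G) = 1/(-2) = -1/2)
Q(U, A) = 122 + A**2 - 236*U (Q(U, A) = (-236*U + A**2) + 122 = (A**2 - 236*U) + 122 = 122 + A**2 - 236*U)
-Q(J(B(6, -3)), 236) = -(122 + 236**2 - 236*(-1/2)) = -(122 + 55696 + 118) = -1*55936 = -55936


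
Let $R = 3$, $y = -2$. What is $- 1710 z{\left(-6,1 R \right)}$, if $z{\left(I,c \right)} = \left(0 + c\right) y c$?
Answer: $30780$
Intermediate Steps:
$z{\left(I,c \right)} = - 2 c^{2}$ ($z{\left(I,c \right)} = \left(0 + c\right) \left(-2\right) c = c \left(-2\right) c = - 2 c c = - 2 c^{2}$)
$- 1710 z{\left(-6,1 R \right)} = - 1710 \left(- 2 \left(1 \cdot 3\right)^{2}\right) = - 1710 \left(- 2 \cdot 3^{2}\right) = - 1710 \left(\left(-2\right) 9\right) = \left(-1710\right) \left(-18\right) = 30780$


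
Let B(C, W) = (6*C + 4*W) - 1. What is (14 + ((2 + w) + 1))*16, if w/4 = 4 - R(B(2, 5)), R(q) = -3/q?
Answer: 16560/31 ≈ 534.19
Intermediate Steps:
B(C, W) = -1 + 4*W + 6*C (B(C, W) = (4*W + 6*C) - 1 = -1 + 4*W + 6*C)
w = 508/31 (w = 4*(4 - (-3)/(-1 + 4*5 + 6*2)) = 4*(4 - (-3)/(-1 + 20 + 12)) = 4*(4 - (-3)/31) = 4*(4 - 1*(-3/31)) = 4*(4 + 3/31) = 4*(127/31) = 508/31 ≈ 16.387)
(14 + ((2 + w) + 1))*16 = (14 + ((2 + 508/31) + 1))*16 = (14 + (570/31 + 1))*16 = (14 + 601/31)*16 = (1035/31)*16 = 16560/31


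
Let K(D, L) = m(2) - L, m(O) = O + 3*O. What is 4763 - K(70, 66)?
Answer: 4821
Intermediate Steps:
m(O) = 4*O
K(D, L) = 8 - L (K(D, L) = 4*2 - L = 8 - L)
4763 - K(70, 66) = 4763 - (8 - 1*66) = 4763 - (8 - 66) = 4763 - 1*(-58) = 4763 + 58 = 4821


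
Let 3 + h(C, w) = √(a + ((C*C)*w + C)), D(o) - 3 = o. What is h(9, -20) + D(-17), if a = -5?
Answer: -17 + 4*I*√101 ≈ -17.0 + 40.2*I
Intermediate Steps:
D(o) = 3 + o
h(C, w) = -3 + √(-5 + C + w*C²) (h(C, w) = -3 + √(-5 + ((C*C)*w + C)) = -3 + √(-5 + (C²*w + C)) = -3 + √(-5 + (w*C² + C)) = -3 + √(-5 + (C + w*C²)) = -3 + √(-5 + C + w*C²))
h(9, -20) + D(-17) = (-3 + √(-5 + 9 - 20*9²)) + (3 - 17) = (-3 + √(-5 + 9 - 20*81)) - 14 = (-3 + √(-5 + 9 - 1620)) - 14 = (-3 + √(-1616)) - 14 = (-3 + 4*I*√101) - 14 = -17 + 4*I*√101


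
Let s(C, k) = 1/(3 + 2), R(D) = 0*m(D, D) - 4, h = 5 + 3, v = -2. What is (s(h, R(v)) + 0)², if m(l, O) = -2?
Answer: 1/25 ≈ 0.040000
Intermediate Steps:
h = 8
R(D) = -4 (R(D) = 0*(-2) - 4 = 0 - 4 = -4)
s(C, k) = ⅕ (s(C, k) = 1/5 = ⅕)
(s(h, R(v)) + 0)² = (⅕ + 0)² = (⅕)² = 1/25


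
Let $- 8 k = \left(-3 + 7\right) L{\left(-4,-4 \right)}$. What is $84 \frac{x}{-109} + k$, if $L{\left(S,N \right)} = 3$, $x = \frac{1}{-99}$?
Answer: $- \frac{10735}{7194} \approx -1.4922$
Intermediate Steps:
$x = - \frac{1}{99} \approx -0.010101$
$k = - \frac{3}{2}$ ($k = - \frac{\left(-3 + 7\right) 3}{8} = - \frac{4 \cdot 3}{8} = \left(- \frac{1}{8}\right) 12 = - \frac{3}{2} \approx -1.5$)
$84 \frac{x}{-109} + k = 84 \left(- \frac{1}{99 \left(-109\right)}\right) - \frac{3}{2} = 84 \left(\left(- \frac{1}{99}\right) \left(- \frac{1}{109}\right)\right) - \frac{3}{2} = 84 \cdot \frac{1}{10791} - \frac{3}{2} = \frac{28}{3597} - \frac{3}{2} = - \frac{10735}{7194}$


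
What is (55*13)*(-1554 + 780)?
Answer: -553410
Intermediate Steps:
(55*13)*(-1554 + 780) = 715*(-774) = -553410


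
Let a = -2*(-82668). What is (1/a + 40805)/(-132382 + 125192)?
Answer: -6746535481/1188765840 ≈ -5.6752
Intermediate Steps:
a = 165336
(1/a + 40805)/(-132382 + 125192) = (1/165336 + 40805)/(-132382 + 125192) = (1/165336 + 40805)/(-7190) = (6746535481/165336)*(-1/7190) = -6746535481/1188765840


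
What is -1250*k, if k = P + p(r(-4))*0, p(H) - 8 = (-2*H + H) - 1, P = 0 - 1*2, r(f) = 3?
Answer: 2500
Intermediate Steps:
P = -2 (P = 0 - 2 = -2)
p(H) = 7 - H (p(H) = 8 + ((-2*H + H) - 1) = 8 + (-H - 1) = 8 + (-1 - H) = 7 - H)
k = -2 (k = -2 + (7 - 1*3)*0 = -2 + (7 - 3)*0 = -2 + 4*0 = -2 + 0 = -2)
-1250*k = -1250*(-2) = 2500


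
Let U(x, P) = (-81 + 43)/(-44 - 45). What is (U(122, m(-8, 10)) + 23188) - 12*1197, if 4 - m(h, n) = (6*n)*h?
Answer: 785374/89 ≈ 8824.4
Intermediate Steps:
m(h, n) = 4 - 6*h*n (m(h, n) = 4 - 6*n*h = 4 - 6*h*n)
U(x, P) = 38/89 (U(x, P) = -38/(-89) = -38*(-1/89) = 38/89)
(U(122, m(-8, 10)) + 23188) - 12*1197 = (38/89 + 23188) - 12*1197 = 2063770/89 - 14364 = 785374/89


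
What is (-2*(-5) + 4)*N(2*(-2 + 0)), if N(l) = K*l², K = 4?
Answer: 896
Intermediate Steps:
N(l) = 4*l²
(-2*(-5) + 4)*N(2*(-2 + 0)) = (-2*(-5) + 4)*(4*(2*(-2 + 0))²) = (10 + 4)*(4*(2*(-2))²) = 14*(4*(-4)²) = 14*(4*16) = 14*64 = 896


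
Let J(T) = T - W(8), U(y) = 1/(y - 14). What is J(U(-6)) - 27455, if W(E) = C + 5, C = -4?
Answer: -549121/20 ≈ -27456.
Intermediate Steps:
U(y) = 1/(-14 + y)
W(E) = 1 (W(E) = -4 + 5 = 1)
J(T) = -1 + T (J(T) = T - 1*1 = T - 1 = -1 + T)
J(U(-6)) - 27455 = (-1 + 1/(-14 - 6)) - 27455 = (-1 + 1/(-20)) - 27455 = (-1 - 1/20) - 27455 = -21/20 - 27455 = -549121/20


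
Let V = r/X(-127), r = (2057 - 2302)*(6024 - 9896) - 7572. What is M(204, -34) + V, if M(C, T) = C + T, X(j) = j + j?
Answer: -448944/127 ≈ -3535.0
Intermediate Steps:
X(j) = 2*j
r = 941068 (r = -245*(-3872) - 7572 = 948640 - 7572 = 941068)
V = -470534/127 (V = 941068/((2*(-127))) = 941068/(-254) = 941068*(-1/254) = -470534/127 ≈ -3705.0)
M(204, -34) + V = (204 - 34) - 470534/127 = 170 - 470534/127 = -448944/127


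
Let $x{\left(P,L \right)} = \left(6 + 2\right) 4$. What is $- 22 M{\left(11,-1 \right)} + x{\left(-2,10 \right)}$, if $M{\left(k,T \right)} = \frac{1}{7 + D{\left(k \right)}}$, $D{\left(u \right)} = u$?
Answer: $\frac{277}{9} \approx 30.778$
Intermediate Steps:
$x{\left(P,L \right)} = 32$ ($x{\left(P,L \right)} = 8 \cdot 4 = 32$)
$M{\left(k,T \right)} = \frac{1}{7 + k}$
$- 22 M{\left(11,-1 \right)} + x{\left(-2,10 \right)} = - \frac{22}{7 + 11} + 32 = - \frac{22}{18} + 32 = \left(-22\right) \frac{1}{18} + 32 = - \frac{11}{9} + 32 = \frac{277}{9}$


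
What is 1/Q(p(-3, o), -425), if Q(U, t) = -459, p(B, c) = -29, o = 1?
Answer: -1/459 ≈ -0.0021787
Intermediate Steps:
1/Q(p(-3, o), -425) = 1/(-459) = -1/459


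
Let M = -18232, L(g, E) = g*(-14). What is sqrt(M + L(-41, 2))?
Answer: 9*I*sqrt(218) ≈ 132.88*I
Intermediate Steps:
L(g, E) = -14*g
sqrt(M + L(-41, 2)) = sqrt(-18232 - 14*(-41)) = sqrt(-18232 + 574) = sqrt(-17658) = 9*I*sqrt(218)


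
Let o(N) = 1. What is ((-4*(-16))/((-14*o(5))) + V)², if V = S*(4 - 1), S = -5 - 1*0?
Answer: 18769/49 ≈ 383.04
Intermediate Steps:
S = -5 (S = -5 + 0 = -5)
V = -15 (V = -5*(4 - 1) = -5*3 = -15)
((-4*(-16))/((-14*o(5))) + V)² = ((-4*(-16))/((-14*1)) - 15)² = (64/(-14) - 15)² = (64*(-1/14) - 15)² = (-32/7 - 15)² = (-137/7)² = 18769/49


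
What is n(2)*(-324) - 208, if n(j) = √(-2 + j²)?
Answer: -208 - 324*√2 ≈ -666.21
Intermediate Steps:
n(2)*(-324) - 208 = √(-2 + 2²)*(-324) - 208 = √(-2 + 4)*(-324) - 208 = √2*(-324) - 208 = -324*√2 - 208 = -208 - 324*√2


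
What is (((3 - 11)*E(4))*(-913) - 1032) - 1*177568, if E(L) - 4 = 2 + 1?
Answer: -127472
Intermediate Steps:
E(L) = 7 (E(L) = 4 + (2 + 1) = 4 + 3 = 7)
(((3 - 11)*E(4))*(-913) - 1032) - 1*177568 = (((3 - 11)*7)*(-913) - 1032) - 1*177568 = (-8*7*(-913) - 1032) - 177568 = (-56*(-913) - 1032) - 177568 = (51128 - 1032) - 177568 = 50096 - 177568 = -127472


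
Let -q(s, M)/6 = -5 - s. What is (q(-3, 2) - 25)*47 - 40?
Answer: -651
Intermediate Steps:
q(s, M) = 30 + 6*s (q(s, M) = -6*(-5 - s) = 30 + 6*s)
(q(-3, 2) - 25)*47 - 40 = ((30 + 6*(-3)) - 25)*47 - 40 = ((30 - 18) - 25)*47 - 40 = (12 - 25)*47 - 40 = -13*47 - 40 = -611 - 40 = -651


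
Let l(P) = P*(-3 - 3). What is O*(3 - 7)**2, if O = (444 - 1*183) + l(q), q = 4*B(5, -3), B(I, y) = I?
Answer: 2256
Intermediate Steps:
q = 20 (q = 4*5 = 20)
l(P) = -6*P (l(P) = P*(-6) = -6*P)
O = 141 (O = (444 - 1*183) - 6*20 = (444 - 183) - 120 = 261 - 120 = 141)
O*(3 - 7)**2 = 141*(3 - 7)**2 = 141*(-4)**2 = 141*16 = 2256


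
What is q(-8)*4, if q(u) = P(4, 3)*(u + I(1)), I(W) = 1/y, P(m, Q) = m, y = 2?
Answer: -120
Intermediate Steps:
I(W) = ½ (I(W) = 1/2 = ½)
q(u) = 2 + 4*u (q(u) = 4*(u + ½) = 4*(½ + u) = 2 + 4*u)
q(-8)*4 = (2 + 4*(-8))*4 = (2 - 32)*4 = -30*4 = -120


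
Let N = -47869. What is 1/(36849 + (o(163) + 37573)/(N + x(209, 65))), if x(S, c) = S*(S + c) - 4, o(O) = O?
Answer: 9393/346160393 ≈ 2.7135e-5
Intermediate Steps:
x(S, c) = -4 + S*(S + c)
1/(36849 + (o(163) + 37573)/(N + x(209, 65))) = 1/(36849 + (163 + 37573)/(-47869 + (-4 + 209**2 + 209*65))) = 1/(36849 + 37736/(-47869 + (-4 + 43681 + 13585))) = 1/(36849 + 37736/(-47869 + 57262)) = 1/(36849 + 37736/9393) = 1/(346160393/9393) = 9393/346160393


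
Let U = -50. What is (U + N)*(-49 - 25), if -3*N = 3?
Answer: 3774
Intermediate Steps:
N = -1 (N = -⅓*3 = -1)
(U + N)*(-49 - 25) = (-50 - 1)*(-49 - 25) = -51*(-74) = 3774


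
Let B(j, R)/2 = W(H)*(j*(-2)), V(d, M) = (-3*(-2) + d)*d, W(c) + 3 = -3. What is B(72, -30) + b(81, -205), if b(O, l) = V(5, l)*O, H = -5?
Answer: 6183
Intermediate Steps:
W(c) = -6 (W(c) = -3 - 3 = -6)
V(d, M) = d*(6 + d) (V(d, M) = (6 + d)*d = d*(6 + d))
B(j, R) = 24*j (B(j, R) = 2*(-6*j*(-2)) = 2*(-(-12)*j) = 2*(12*j) = 24*j)
b(O, l) = 55*O (b(O, l) = (5*(6 + 5))*O = (5*11)*O = 55*O)
B(72, -30) + b(81, -205) = 24*72 + 55*81 = 1728 + 4455 = 6183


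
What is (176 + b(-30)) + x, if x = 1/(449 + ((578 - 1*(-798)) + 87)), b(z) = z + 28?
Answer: 332689/1912 ≈ 174.00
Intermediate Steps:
b(z) = 28 + z
x = 1/1912 (x = 1/(449 + ((578 + 798) + 87)) = 1/(449 + (1376 + 87)) = 1/(449 + 1463) = 1/1912 ≈ 0.00052301)
(176 + b(-30)) + x = (176 + (28 - 30)) + 1/1912 = (176 - 2) + 1/1912 = 174 + 1/1912 = 332689/1912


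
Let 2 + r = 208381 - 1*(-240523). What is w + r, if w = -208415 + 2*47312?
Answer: 335111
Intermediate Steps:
r = 448902 (r = -2 + (208381 - 1*(-240523)) = -2 + (208381 + 240523) = -2 + 448904 = 448902)
w = -113791 (w = -208415 + 94624 = -113791)
w + r = -113791 + 448902 = 335111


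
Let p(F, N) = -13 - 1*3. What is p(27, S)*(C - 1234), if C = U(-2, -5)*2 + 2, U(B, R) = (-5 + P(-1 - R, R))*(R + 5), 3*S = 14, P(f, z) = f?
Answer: 19712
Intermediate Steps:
S = 14/3 (S = (⅓)*14 = 14/3 ≈ 4.6667)
U(B, R) = (-6 - R)*(5 + R) (U(B, R) = (-5 + (-1 - R))*(R + 5) = (-6 - R)*(5 + R))
C = 2 (C = (-30 - 1*(-5)² - 11*(-5))*2 + 2 = (-30 - 1*25 + 55)*2 + 2 = (-30 - 25 + 55)*2 + 2 = 0*2 + 2 = 0 + 2 = 2)
p(F, N) = -16 (p(F, N) = -13 - 3 = -16)
p(27, S)*(C - 1234) = -16*(2 - 1234) = -16*(-1232) = 19712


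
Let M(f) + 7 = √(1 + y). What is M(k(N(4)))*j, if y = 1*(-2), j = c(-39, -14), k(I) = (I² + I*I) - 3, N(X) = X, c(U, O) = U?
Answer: 273 - 39*I ≈ 273.0 - 39.0*I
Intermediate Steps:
k(I) = -3 + 2*I² (k(I) = (I² + I²) - 3 = 2*I² - 3 = -3 + 2*I²)
j = -39
y = -2
M(f) = -7 + I (M(f) = -7 + √(1 - 2) = -7 + √(-1) = -7 + I)
M(k(N(4)))*j = (-7 + I)*(-39) = 273 - 39*I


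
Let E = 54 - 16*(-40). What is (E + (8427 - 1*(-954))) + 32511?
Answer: 42586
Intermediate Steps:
E = 694 (E = 54 + 640 = 694)
(E + (8427 - 1*(-954))) + 32511 = (694 + (8427 - 1*(-954))) + 32511 = (694 + (8427 + 954)) + 32511 = (694 + 9381) + 32511 = 10075 + 32511 = 42586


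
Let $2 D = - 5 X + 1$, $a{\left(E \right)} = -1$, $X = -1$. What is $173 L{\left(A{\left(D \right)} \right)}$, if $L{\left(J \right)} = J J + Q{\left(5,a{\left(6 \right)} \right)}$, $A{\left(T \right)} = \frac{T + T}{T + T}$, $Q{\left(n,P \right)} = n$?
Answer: $1038$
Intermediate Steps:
$D = 3$ ($D = \frac{\left(-5\right) \left(-1\right) + 1}{2} = \frac{5 + 1}{2} = \frac{1}{2} \cdot 6 = 3$)
$A{\left(T \right)} = 1$ ($A{\left(T \right)} = \frac{2 T}{2 T} = 2 T \frac{1}{2 T} = 1$)
$L{\left(J \right)} = 5 + J^{2}$ ($L{\left(J \right)} = J J + 5 = J^{2} + 5 = 5 + J^{2}$)
$173 L{\left(A{\left(D \right)} \right)} = 173 \left(5 + 1^{2}\right) = 173 \left(5 + 1\right) = 173 \cdot 6 = 1038$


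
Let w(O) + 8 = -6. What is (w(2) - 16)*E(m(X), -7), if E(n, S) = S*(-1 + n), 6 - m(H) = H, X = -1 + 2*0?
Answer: 1260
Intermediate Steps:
w(O) = -14 (w(O) = -8 - 6 = -14)
X = -1 (X = -1 + 0 = -1)
m(H) = 6 - H
(w(2) - 16)*E(m(X), -7) = (-14 - 16)*(-7*(-1 + (6 - 1*(-1)))) = -(-210)*(-1 + (6 + 1)) = -(-210)*(-1 + 7) = -(-210)*6 = -30*(-42) = 1260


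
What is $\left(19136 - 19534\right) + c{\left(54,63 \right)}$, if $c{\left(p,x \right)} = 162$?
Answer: $-236$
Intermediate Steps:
$\left(19136 - 19534\right) + c{\left(54,63 \right)} = \left(19136 - 19534\right) + 162 = -398 + 162 = -236$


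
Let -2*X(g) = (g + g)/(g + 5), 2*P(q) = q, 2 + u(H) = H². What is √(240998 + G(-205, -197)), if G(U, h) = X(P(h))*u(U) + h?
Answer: 2*√1718121218/187 ≈ 443.32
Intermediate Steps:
u(H) = -2 + H²
P(q) = q/2
X(g) = -g/(5 + g) (X(g) = -(g + g)/(2*(g + 5)) = -2*g/(2*(5 + g)) = -g/(5 + g))
G(U, h) = h - h*(-2 + U²)/(2*(5 + h/2)) (G(U, h) = (-h/2/(5 + h/2))*(-2 + U²) + h = (-h/(2*(5 + h/2)))*(-2 + U²) + h = -h*(-2 + U²)/(2*(5 + h/2)) + h = h - h*(-2 + U²)/(2*(5 + h/2)))
√(240998 + G(-205, -197)) = √(240998 - 197*(12 - 197 - 1*(-205)²)/(10 - 197)) = √(240998 - 197*(12 - 197 - 1*42025)/(-187)) = √(240998 - 197*(-1/187)*(12 - 197 - 42025)) = √(240998 - 197*(-1/187)*(-42210)) = √(240998 - 8315370/187) = √(36751256/187) = 2*√1718121218/187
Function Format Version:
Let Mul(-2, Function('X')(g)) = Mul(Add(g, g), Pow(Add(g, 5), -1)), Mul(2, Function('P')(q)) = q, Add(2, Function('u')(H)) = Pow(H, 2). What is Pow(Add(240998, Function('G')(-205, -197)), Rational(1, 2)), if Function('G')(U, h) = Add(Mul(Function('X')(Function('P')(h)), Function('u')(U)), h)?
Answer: Mul(Rational(2, 187), Pow(1718121218, Rational(1, 2))) ≈ 443.32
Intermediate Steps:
Function('u')(H) = Add(-2, Pow(H, 2))
Function('P')(q) = Mul(Rational(1, 2), q)
Function('X')(g) = Mul(-1, g, Pow(Add(5, g), -1)) (Function('X')(g) = Mul(Rational(-1, 2), Mul(Add(g, g), Pow(Add(g, 5), -1))) = Mul(Rational(-1, 2), Mul(Mul(2, g), Pow(Add(5, g), -1))) = Mul(Rational(-1, 2), Mul(2, g, Pow(Add(5, g), -1))) = Mul(-1, g, Pow(Add(5, g), -1)))
Function('G')(U, h) = Add(h, Mul(Rational(-1, 2), h, Pow(Add(5, Mul(Rational(1, 2), h)), -1), Add(-2, Pow(U, 2)))) (Function('G')(U, h) = Add(Mul(Mul(-1, Mul(Rational(1, 2), h), Pow(Add(5, Mul(Rational(1, 2), h)), -1)), Add(-2, Pow(U, 2))), h) = Add(Mul(Mul(Rational(-1, 2), h, Pow(Add(5, Mul(Rational(1, 2), h)), -1)), Add(-2, Pow(U, 2))), h) = Add(Mul(Rational(-1, 2), h, Pow(Add(5, Mul(Rational(1, 2), h)), -1), Add(-2, Pow(U, 2))), h) = Add(h, Mul(Rational(-1, 2), h, Pow(Add(5, Mul(Rational(1, 2), h)), -1), Add(-2, Pow(U, 2)))))
Pow(Add(240998, Function('G')(-205, -197)), Rational(1, 2)) = Pow(Add(240998, Mul(-197, Pow(Add(10, -197), -1), Add(12, -197, Mul(-1, Pow(-205, 2))))), Rational(1, 2)) = Pow(Add(240998, Mul(-197, Pow(-187, -1), Add(12, -197, Mul(-1, 42025)))), Rational(1, 2)) = Pow(Add(240998, Mul(-197, Rational(-1, 187), Add(12, -197, -42025))), Rational(1, 2)) = Pow(Add(240998, Mul(-197, Rational(-1, 187), -42210)), Rational(1, 2)) = Pow(Add(240998, Rational(-8315370, 187)), Rational(1, 2)) = Pow(Rational(36751256, 187), Rational(1, 2)) = Mul(Rational(2, 187), Pow(1718121218, Rational(1, 2)))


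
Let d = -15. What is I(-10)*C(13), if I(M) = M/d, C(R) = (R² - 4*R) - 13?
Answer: 208/3 ≈ 69.333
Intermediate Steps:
C(R) = -13 + R² - 4*R
I(M) = -M/15 (I(M) = M/(-15) = M*(-1/15) = -M/15)
I(-10)*C(13) = (-1/15*(-10))*(-13 + 13² - 4*13) = 2*(-13 + 169 - 52)/3 = (⅔)*104 = 208/3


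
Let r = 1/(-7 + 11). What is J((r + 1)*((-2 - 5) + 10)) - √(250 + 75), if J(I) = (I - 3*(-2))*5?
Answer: 195/4 - 5*√13 ≈ 30.722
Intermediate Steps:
r = ¼ (r = 1/4 = ¼ ≈ 0.25000)
J(I) = 30 + 5*I (J(I) = (I + 6)*5 = (6 + I)*5 = 30 + 5*I)
J((r + 1)*((-2 - 5) + 10)) - √(250 + 75) = (30 + 5*((¼ + 1)*((-2 - 5) + 10))) - √(250 + 75) = (30 + 5*(5*(-7 + 10)/4)) - √325 = (30 + 5*((5/4)*3)) - 5*√13 = (30 + 5*(15/4)) - 5*√13 = (30 + 75/4) - 5*√13 = 195/4 - 5*√13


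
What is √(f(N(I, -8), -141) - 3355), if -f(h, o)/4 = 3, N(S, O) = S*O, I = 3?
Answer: I*√3367 ≈ 58.026*I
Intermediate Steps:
N(S, O) = O*S
f(h, o) = -12 (f(h, o) = -4*3 = -12)
√(f(N(I, -8), -141) - 3355) = √(-12 - 3355) = √(-3367) = I*√3367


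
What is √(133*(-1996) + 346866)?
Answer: √81398 ≈ 285.30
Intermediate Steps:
√(133*(-1996) + 346866) = √(-265468 + 346866) = √81398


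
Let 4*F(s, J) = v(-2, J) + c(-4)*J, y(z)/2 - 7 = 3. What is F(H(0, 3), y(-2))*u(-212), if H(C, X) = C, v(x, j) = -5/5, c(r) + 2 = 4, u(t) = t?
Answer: -2067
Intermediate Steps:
c(r) = 2 (c(r) = -2 + 4 = 2)
v(x, j) = -1 (v(x, j) = -5*⅕ = -1)
y(z) = 20 (y(z) = 14 + 2*3 = 14 + 6 = 20)
F(s, J) = -¼ + J/2 (F(s, J) = (-1 + 2*J)/4 = -¼ + J/2)
F(H(0, 3), y(-2))*u(-212) = (-¼ + (½)*20)*(-212) = (-¼ + 10)*(-212) = (39/4)*(-212) = -2067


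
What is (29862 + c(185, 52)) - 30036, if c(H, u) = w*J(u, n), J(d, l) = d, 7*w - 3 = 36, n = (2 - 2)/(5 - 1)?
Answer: 810/7 ≈ 115.71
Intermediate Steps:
n = 0 (n = 0/4 = 0*(¼) = 0)
w = 39/7 (w = 3/7 + (⅐)*36 = 3/7 + 36/7 = 39/7 ≈ 5.5714)
c(H, u) = 39*u/7
(29862 + c(185, 52)) - 30036 = (29862 + (39/7)*52) - 30036 = (29862 + 2028/7) - 30036 = 211062/7 - 30036 = 810/7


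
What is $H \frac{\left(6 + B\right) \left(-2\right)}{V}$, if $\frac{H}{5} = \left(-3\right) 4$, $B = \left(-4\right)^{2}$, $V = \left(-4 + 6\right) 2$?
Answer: $660$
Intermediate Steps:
$V = 4$ ($V = 2 \cdot 2 = 4$)
$B = 16$
$H = -60$ ($H = 5 \left(\left(-3\right) 4\right) = 5 \left(-12\right) = -60$)
$H \frac{\left(6 + B\right) \left(-2\right)}{V} = - 60 \frac{\left(6 + 16\right) \left(-2\right)}{4} = - 60 \cdot 22 \left(-2\right) \frac{1}{4} = - 60 \left(\left(-44\right) \frac{1}{4}\right) = \left(-60\right) \left(-11\right) = 660$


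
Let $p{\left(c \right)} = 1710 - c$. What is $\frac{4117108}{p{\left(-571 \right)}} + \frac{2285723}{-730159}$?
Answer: $\frac{3000929726009}{1665492679} \approx 1801.8$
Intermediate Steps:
$\frac{4117108}{p{\left(-571 \right)}} + \frac{2285723}{-730159} = \frac{4117108}{1710 - -571} + \frac{2285723}{-730159} = \frac{4117108}{1710 + 571} + 2285723 \left(- \frac{1}{730159}\right) = \frac{4117108}{2281} - \frac{2285723}{730159} = \frac{3000929726009}{1665492679}$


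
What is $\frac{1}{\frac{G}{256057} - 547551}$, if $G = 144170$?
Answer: $- \frac{256057}{140204122237} \approx -1.8263 \cdot 10^{-6}$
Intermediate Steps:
$\frac{1}{\frac{G}{256057} - 547551} = \frac{1}{\frac{144170}{256057} - 547551} = \frac{1}{- \frac{140204122237}{256057}} = - \frac{256057}{140204122237}$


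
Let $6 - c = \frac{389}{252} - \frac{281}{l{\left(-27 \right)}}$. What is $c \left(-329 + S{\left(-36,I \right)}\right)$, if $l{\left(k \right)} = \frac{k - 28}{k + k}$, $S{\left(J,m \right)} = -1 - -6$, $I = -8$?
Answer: $- \frac{34970517}{385} \approx -90833.0$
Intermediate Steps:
$S{\left(J,m \right)} = 5$ ($S{\left(J,m \right)} = -1 + 6 = 5$)
$l{\left(k \right)} = \frac{-28 + k}{2 k}$
$c = \frac{3885613}{13860}$ ($c = 6 - \left(\frac{389}{252} - \frac{281}{\frac{1}{2} \frac{1}{-27} \left(-28 - 27\right)}\right) = 6 - \left(389 \cdot \frac{1}{252} - \frac{281}{\frac{1}{2} \left(- \frac{1}{27}\right) \left(-55\right)}\right) = 6 - \left(\frac{389}{252} - \frac{281}{\frac{55}{54}}\right) = 6 - \left(\frac{389}{252} - \frac{15174}{55}\right) = 6 - - \frac{3802453}{13860} = 6 + \frac{3802453}{13860} = \frac{3885613}{13860} \approx 280.35$)
$c \left(-329 + S{\left(-36,I \right)}\right) = \frac{3885613 \left(-329 + 5\right)}{13860} = \frac{3885613}{13860} \left(-324\right) = - \frac{34970517}{385}$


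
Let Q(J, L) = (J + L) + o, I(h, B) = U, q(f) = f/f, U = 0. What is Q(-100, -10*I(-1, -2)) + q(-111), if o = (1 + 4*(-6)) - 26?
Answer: -148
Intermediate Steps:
q(f) = 1
o = -49 (o = (1 - 24) - 26 = -23 - 26 = -49)
I(h, B) = 0
Q(J, L) = -49 + J + L (Q(J, L) = (J + L) - 49 = -49 + J + L)
Q(-100, -10*I(-1, -2)) + q(-111) = (-49 - 100 - 10*0) + 1 = (-49 - 100 + 0) + 1 = -149 + 1 = -148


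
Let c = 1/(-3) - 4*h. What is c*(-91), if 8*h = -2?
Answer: -182/3 ≈ -60.667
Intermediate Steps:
h = -¼ (h = (⅛)*(-2) = -¼ ≈ -0.25000)
c = ⅔ (c = 1/(-3) - 4*(-¼) = -⅓ + 1 = ⅔ ≈ 0.66667)
c*(-91) = (⅔)*(-91) = -182/3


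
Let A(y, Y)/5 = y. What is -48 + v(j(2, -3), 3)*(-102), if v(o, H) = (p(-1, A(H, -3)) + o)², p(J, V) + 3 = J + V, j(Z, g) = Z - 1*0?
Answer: -17286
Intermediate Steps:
A(y, Y) = 5*y
j(Z, g) = Z (j(Z, g) = Z + 0 = Z)
p(J, V) = -3 + J + V (p(J, V) = -3 + (J + V) = -3 + J + V)
v(o, H) = (-4 + o + 5*H)² (v(o, H) = ((-3 - 1 + 5*H) + o)² = ((-4 + 5*H) + o)² = (-4 + o + 5*H)²)
-48 + v(j(2, -3), 3)*(-102) = -48 + (-4 + 2 + 5*3)²*(-102) = -48 + (-4 + 2 + 15)²*(-102) = -48 + 13²*(-102) = -48 + 169*(-102) = -48 - 17238 = -17286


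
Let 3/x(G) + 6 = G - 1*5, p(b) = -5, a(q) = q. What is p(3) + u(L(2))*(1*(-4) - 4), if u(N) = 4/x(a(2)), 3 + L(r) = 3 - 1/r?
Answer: 91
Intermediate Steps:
x(G) = 3/(-11 + G) (x(G) = 3/(-6 + (G - 1*5)) = 3/(-6 + (G - 5)) = 3/(-6 + (-5 + G)) = 3/(-11 + G))
L(r) = -1/r (L(r) = -3 + (3 - 1/r) = -1/r)
u(N) = -12 (u(N) = 4/((3/(-11 + 2))) = 4/((3/(-9))) = 4/((3*(-⅑))) = 4/(-⅓) = 4*(-3) = -12)
p(3) + u(L(2))*(1*(-4) - 4) = -5 - 12*(1*(-4) - 4) = -5 - 12*(-4 - 4) = -5 - 12*(-8) = -5 + 96 = 91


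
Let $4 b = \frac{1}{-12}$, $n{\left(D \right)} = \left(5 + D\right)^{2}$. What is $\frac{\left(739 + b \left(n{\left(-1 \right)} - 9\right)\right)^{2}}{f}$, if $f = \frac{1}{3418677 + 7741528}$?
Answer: $\frac{14036928913076125}{2304} \approx 6.0924 \cdot 10^{12}$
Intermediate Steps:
$b = - \frac{1}{48}$ ($b = \frac{1}{4 \left(-12\right)} = \frac{1}{4} \left(- \frac{1}{12}\right) = - \frac{1}{48} \approx -0.020833$)
$f = \frac{1}{11160205} \approx 8.9604 \cdot 10^{-8}$
$\frac{\left(739 + b \left(n{\left(-1 \right)} - 9\right)\right)^{2}}{f} = \left(739 - \frac{\left(5 - 1\right)^{2} - 9}{48}\right)^{2} \frac{1}{\frac{1}{11160205}} = \left(739 - \frac{4^{2} - 9}{48}\right)^{2} \cdot 11160205 = \left(739 - \frac{16 - 9}{48}\right)^{2} \cdot 11160205 = \left(739 - \frac{7}{48}\right)^{2} \cdot 11160205 = \left(\frac{35465}{48}\right)^{2} \cdot 11160205 = \frac{1257766225}{2304} \cdot 11160205 = \frac{14036928913076125}{2304}$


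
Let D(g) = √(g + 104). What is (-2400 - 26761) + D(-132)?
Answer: -29161 + 2*I*√7 ≈ -29161.0 + 5.2915*I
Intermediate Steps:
D(g) = √(104 + g)
(-2400 - 26761) + D(-132) = (-2400 - 26761) + √(104 - 132) = -29161 + √(-28) = -29161 + 2*I*√7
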